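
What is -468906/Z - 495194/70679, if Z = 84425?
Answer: -10706937232/852439225 ≈ -12.560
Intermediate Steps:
-468906/Z - 495194/70679 = -468906/84425 - 495194/70679 = -468906*1/84425 - 495194*1/70679 = -468906/84425 - 70742/10097 = -10706937232/852439225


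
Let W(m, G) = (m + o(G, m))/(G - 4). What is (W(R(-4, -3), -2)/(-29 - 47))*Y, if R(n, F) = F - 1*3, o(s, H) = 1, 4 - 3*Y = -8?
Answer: -5/114 ≈ -0.043860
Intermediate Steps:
Y = 4 (Y = 4/3 - ⅓*(-8) = 4/3 + 8/3 = 4)
R(n, F) = -3 + F (R(n, F) = F - 3 = -3 + F)
W(m, G) = (1 + m)/(-4 + G) (W(m, G) = (m + 1)/(G - 4) = (1 + m)/(-4 + G))
(W(R(-4, -3), -2)/(-29 - 47))*Y = (((1 + (-3 - 3))/(-4 - 2))/(-29 - 47))*4 = (((1 - 6)/(-6))/(-76))*4 = (-⅙*(-5)*(-1/76))*4 = ((⅚)*(-1/76))*4 = -5/456*4 = -5/114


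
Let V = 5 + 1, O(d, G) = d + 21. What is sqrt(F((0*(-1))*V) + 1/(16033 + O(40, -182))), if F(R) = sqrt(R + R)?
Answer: sqrt(16094)/16094 ≈ 0.0078826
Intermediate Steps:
O(d, G) = 21 + d
V = 6
F(R) = sqrt(2)*sqrt(R) (F(R) = sqrt(2*R) = sqrt(2)*sqrt(R))
sqrt(F((0*(-1))*V) + 1/(16033 + O(40, -182))) = sqrt(sqrt(2)*sqrt((0*(-1))*6) + 1/(16033 + (21 + 40))) = sqrt(sqrt(2)*sqrt(0*6) + 1/(16033 + 61)) = sqrt(sqrt(2)*sqrt(0) + 1/16094) = sqrt(sqrt(2)*0 + 1/16094) = sqrt(0 + 1/16094) = sqrt(1/16094) = sqrt(16094)/16094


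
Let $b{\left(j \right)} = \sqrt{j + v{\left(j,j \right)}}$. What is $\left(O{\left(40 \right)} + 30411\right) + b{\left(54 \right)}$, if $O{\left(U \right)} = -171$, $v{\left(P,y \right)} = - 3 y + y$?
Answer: $30240 + 3 i \sqrt{6} \approx 30240.0 + 7.3485 i$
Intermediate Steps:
$v{\left(P,y \right)} = - 2 y$
$b{\left(j \right)} = \sqrt{- j}$ ($b{\left(j \right)} = \sqrt{j - 2 j} = \sqrt{- j}$)
$\left(O{\left(40 \right)} + 30411\right) + b{\left(54 \right)} = \left(-171 + 30411\right) + \sqrt{\left(-1\right) 54} = 30240 + \sqrt{-54} = 30240 + 3 i \sqrt{6}$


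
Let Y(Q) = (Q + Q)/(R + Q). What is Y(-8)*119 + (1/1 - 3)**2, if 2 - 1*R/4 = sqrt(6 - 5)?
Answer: 480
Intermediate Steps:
R = 4 (R = 8 - 4*sqrt(6 - 5) = 8 - 4*sqrt(1) = 8 - 4*1 = 8 - 4 = 4)
Y(Q) = 2*Q/(4 + Q) (Y(Q) = (Q + Q)/(4 + Q) = (2*Q)/(4 + Q) = 2*Q/(4 + Q))
Y(-8)*119 + (1/1 - 3)**2 = (2*(-8)/(4 - 8))*119 + (1/1 - 3)**2 = (2*(-8)/(-4))*119 + (1 - 3)**2 = (2*(-8)*(-1/4))*119 + (-2)**2 = 4*119 + 4 = 476 + 4 = 480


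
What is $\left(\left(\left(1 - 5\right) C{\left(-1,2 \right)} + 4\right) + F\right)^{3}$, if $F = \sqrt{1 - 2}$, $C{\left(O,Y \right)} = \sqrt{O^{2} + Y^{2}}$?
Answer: $\left(4 + i - 4 \sqrt{5}\right)^{3} \approx -106.03 + 72.338 i$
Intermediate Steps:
$F = i$ ($F = \sqrt{-1} = i \approx 1.0 i$)
$\left(\left(\left(1 - 5\right) C{\left(-1,2 \right)} + 4\right) + F\right)^{3} = \left(\left(\left(1 - 5\right) \sqrt{\left(-1\right)^{2} + 2^{2}} + 4\right) + i\right)^{3} = \left(\left(\left(1 - 5\right) \sqrt{1 + 4} + 4\right) + i\right)^{3} = \left(\left(- 4 \sqrt{5} + 4\right) + i\right)^{3} = \left(\left(4 - 4 \sqrt{5}\right) + i\right)^{3} = \left(4 + i - 4 \sqrt{5}\right)^{3}$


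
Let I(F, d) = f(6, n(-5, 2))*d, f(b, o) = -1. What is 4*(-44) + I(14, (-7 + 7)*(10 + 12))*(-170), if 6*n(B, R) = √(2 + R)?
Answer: -176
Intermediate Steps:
n(B, R) = √(2 + R)/6
I(F, d) = -d
4*(-44) + I(14, (-7 + 7)*(10 + 12))*(-170) = 4*(-44) - (-7 + 7)*(10 + 12)*(-170) = -176 - 0*22*(-170) = -176 - 1*0*(-170) = -176 + 0*(-170) = -176 + 0 = -176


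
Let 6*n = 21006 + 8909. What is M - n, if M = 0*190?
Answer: -29915/6 ≈ -4985.8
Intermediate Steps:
M = 0
n = 29915/6 (n = (21006 + 8909)/6 = (⅙)*29915 = 29915/6 ≈ 4985.8)
M - n = 0 - 1*29915/6 = 0 - 29915/6 = -29915/6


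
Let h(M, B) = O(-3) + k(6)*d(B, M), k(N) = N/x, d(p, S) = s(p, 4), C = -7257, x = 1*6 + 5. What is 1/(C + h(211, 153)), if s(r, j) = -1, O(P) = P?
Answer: -11/79866 ≈ -0.00013773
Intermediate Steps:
x = 11 (x = 6 + 5 = 11)
d(p, S) = -1
k(N) = N/11
h(M, B) = -39/11 (h(M, B) = -3 + ((1/11)*6)*(-1) = -3 + (6/11)*(-1) = -3 - 6/11 = -39/11)
1/(C + h(211, 153)) = 1/(-7257 - 39/11) = 1/(-79866/11) = -11/79866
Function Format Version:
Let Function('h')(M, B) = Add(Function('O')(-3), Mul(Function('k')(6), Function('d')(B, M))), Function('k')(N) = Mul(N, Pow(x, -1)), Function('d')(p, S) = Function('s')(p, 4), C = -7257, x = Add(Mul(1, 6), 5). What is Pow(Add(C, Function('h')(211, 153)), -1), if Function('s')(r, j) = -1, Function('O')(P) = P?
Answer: Rational(-11, 79866) ≈ -0.00013773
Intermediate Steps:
x = 11 (x = Add(6, 5) = 11)
Function('d')(p, S) = -1
Function('k')(N) = Mul(Rational(1, 11), N) (Function('k')(N) = Mul(N, Pow(11, -1)) = Mul(N, Rational(1, 11)) = Mul(Rational(1, 11), N))
Function('h')(M, B) = Rational(-39, 11) (Function('h')(M, B) = Add(-3, Mul(Mul(Rational(1, 11), 6), -1)) = Add(-3, Mul(Rational(6, 11), -1)) = Add(-3, Rational(-6, 11)) = Rational(-39, 11))
Pow(Add(C, Function('h')(211, 153)), -1) = Pow(Add(-7257, Rational(-39, 11)), -1) = Pow(Rational(-79866, 11), -1) = Rational(-11, 79866)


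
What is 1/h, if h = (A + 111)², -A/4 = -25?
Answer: 1/44521 ≈ 2.2461e-5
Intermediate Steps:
A = 100 (A = -4*(-25) = 100)
h = 44521 (h = (100 + 111)² = 211² = 44521)
1/h = 1/44521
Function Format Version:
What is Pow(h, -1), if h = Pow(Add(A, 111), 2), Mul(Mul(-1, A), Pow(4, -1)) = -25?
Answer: Rational(1, 44521) ≈ 2.2461e-5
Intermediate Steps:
A = 100 (A = Mul(-4, -25) = 100)
h = 44521 (h = Pow(Add(100, 111), 2) = Pow(211, 2) = 44521)
Pow(h, -1) = Pow(44521, -1) = Rational(1, 44521)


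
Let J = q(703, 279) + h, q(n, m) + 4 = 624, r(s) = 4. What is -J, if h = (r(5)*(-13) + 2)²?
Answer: -3120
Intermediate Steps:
q(n, m) = 620 (q(n, m) = -4 + 624 = 620)
h = 2500 (h = (4*(-13) + 2)² = (-52 + 2)² = (-50)² = 2500)
J = 3120 (J = 620 + 2500 = 3120)
-J = -1*3120 = -3120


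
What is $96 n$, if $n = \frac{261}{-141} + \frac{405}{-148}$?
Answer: $- \frac{765864}{1739} \approx -440.4$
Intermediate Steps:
$n = - \frac{31911}{6956}$ ($n = 261 \left(- \frac{1}{141}\right) + 405 \left(- \frac{1}{148}\right) = - \frac{87}{47} - \frac{405}{148} = - \frac{31911}{6956} \approx -4.5875$)
$96 n = 96 \left(- \frac{31911}{6956}\right) = - \frac{765864}{1739}$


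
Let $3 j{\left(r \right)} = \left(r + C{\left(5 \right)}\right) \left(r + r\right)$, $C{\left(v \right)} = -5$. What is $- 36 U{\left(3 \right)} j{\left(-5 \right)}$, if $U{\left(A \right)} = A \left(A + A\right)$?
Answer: $-21600$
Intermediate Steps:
$U{\left(A \right)} = 2 A^{2}$ ($U{\left(A \right)} = A 2 A = 2 A^{2}$)
$j{\left(r \right)} = \frac{2 r \left(-5 + r\right)}{3}$ ($j{\left(r \right)} = \frac{\left(r - 5\right) \left(r + r\right)}{3} = \frac{\left(-5 + r\right) 2 r}{3} = \frac{2 r \left(-5 + r\right)}{3}$)
$- 36 U{\left(3 \right)} j{\left(-5 \right)} = - 36 \cdot 2 \cdot 3^{2} \cdot \frac{2}{3} \left(-5\right) \left(-5 - 5\right) = - 36 \cdot 2 \cdot 9 \cdot \frac{2}{3} \left(-5\right) \left(-10\right) = \left(-36\right) 18 \cdot \frac{100}{3} = \left(-648\right) \frac{100}{3} = -21600$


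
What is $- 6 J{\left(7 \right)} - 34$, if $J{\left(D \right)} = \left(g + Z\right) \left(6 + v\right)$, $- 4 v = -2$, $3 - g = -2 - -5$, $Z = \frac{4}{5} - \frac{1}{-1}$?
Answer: $- \frac{521}{5} \approx -104.2$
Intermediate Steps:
$Z = \frac{9}{5}$ ($Z = 4 \cdot \frac{1}{5} - -1 = \frac{4}{5} + 1 = \frac{9}{5} \approx 1.8$)
$g = 0$ ($g = 3 - \left(-2 - -5\right) = 3 - \left(-2 + 5\right) = 3 - 3 = 0$)
$v = \frac{1}{2}$ ($v = \left(- \frac{1}{4}\right) \left(-2\right) = \frac{1}{2} \approx 0.5$)
$J{\left(D \right)} = \frac{117}{10}$ ($J{\left(D \right)} = \left(0 + \frac{9}{5}\right) \left(6 + \frac{1}{2}\right) = \frac{9}{5} \cdot \frac{13}{2} = \frac{117}{10}$)
$- 6 J{\left(7 \right)} - 34 = \left(-6\right) \frac{117}{10} - 34 = - \frac{351}{5} - 34 = - \frac{521}{5}$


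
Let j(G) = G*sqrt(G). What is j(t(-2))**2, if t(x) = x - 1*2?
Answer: -64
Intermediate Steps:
t(x) = -2 + x (t(x) = x - 2 = -2 + x)
j(G) = G**(3/2)
j(t(-2))**2 = ((-2 - 2)**(3/2))**2 = ((-4)**(3/2))**2 = (-8*I)**2 = -64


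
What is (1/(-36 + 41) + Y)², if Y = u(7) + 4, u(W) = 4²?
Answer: 10201/25 ≈ 408.04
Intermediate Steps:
u(W) = 16
Y = 20 (Y = 16 + 4 = 20)
(1/(-36 + 41) + Y)² = (1/(-36 + 41) + 20)² = (1/5 + 20)² = (⅕ + 20)² = (101/5)² = 10201/25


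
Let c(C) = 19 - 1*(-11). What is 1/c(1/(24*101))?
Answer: 1/30 ≈ 0.033333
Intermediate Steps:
c(C) = 30 (c(C) = 19 + 11 = 30)
1/c(1/(24*101)) = 1/30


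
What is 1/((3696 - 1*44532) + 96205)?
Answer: 1/55369 ≈ 1.8061e-5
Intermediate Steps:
1/((3696 - 1*44532) + 96205) = 1/((3696 - 44532) + 96205) = 1/(-40836 + 96205) = 1/55369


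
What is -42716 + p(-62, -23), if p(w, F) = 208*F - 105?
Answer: -47605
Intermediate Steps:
p(w, F) = -105 + 208*F
-42716 + p(-62, -23) = -42716 + (-105 + 208*(-23)) = -42716 + (-105 - 4784) = -42716 - 4889 = -47605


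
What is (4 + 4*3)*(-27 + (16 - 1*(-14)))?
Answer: 48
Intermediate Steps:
(4 + 4*3)*(-27 + (16 - 1*(-14))) = (4 + 12)*(-27 + (16 + 14)) = 16*(-27 + 30) = 16*3 = 48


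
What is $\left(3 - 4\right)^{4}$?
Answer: $1$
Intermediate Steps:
$\left(3 - 4\right)^{4} = \left(-1\right)^{4} = 1$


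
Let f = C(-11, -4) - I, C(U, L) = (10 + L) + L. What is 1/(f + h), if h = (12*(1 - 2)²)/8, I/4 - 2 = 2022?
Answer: -2/16185 ≈ -0.00012357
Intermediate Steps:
I = 8096 (I = 8 + 4*2022 = 8 + 8088 = 8096)
C(U, L) = 10 + 2*L
f = -8094 (f = (10 + 2*(-4)) - 1*8096 = (10 - 8) - 8096 = 2 - 8096 = -8094)
h = 3/2 (h = (12*(-1)²)*(⅛) = (12*1)*(⅛) = 12*(⅛) = 3/2 ≈ 1.5000)
1/(f + h) = 1/(-8094 + 3/2) = 1/(-16185/2) = -2/16185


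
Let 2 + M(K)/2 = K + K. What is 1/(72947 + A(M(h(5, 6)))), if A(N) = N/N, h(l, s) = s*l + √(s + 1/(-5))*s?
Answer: 1/72948 ≈ 1.3708e-5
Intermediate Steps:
h(l, s) = l*s + s*√(-⅕ + s) (h(l, s) = l*s + √(s - ⅕)*s = l*s + √(-⅕ + s)*s = l*s + s*√(-⅕ + s))
M(K) = -4 + 4*K (M(K) = -4 + 2*(K + K) = -4 + 2*(2*K) = -4 + 4*K)
A(N) = 1
1/(72947 + A(M(h(5, 6)))) = 1/(72947 + 1) = 1/72948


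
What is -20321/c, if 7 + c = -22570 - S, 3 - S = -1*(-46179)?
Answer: -20321/23599 ≈ -0.86110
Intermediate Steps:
S = -46176 (S = 3 - (-1)*(-46179) = 3 - 1*46179 = 3 - 46179 = -46176)
c = 23599 (c = -7 + (-22570 - 1*(-46176)) = -7 + (-22570 + 46176) = -7 + 23606 = 23599)
-20321/c = -20321/23599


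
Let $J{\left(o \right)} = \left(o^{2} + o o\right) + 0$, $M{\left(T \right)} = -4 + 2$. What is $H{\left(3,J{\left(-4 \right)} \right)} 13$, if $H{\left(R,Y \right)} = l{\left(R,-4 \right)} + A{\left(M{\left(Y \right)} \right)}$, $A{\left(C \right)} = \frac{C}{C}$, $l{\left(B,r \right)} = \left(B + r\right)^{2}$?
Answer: $26$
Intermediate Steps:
$M{\left(T \right)} = -2$
$A{\left(C \right)} = 1$
$J{\left(o \right)} = 2 o^{2}$ ($J{\left(o \right)} = \left(o^{2} + o^{2}\right) + 0 = 2 o^{2} + 0 = 2 o^{2}$)
$H{\left(R,Y \right)} = 1 + \left(-4 + R\right)^{2}$ ($H{\left(R,Y \right)} = \left(R - 4\right)^{2} + 1 = \left(-4 + R\right)^{2} + 1 = 1 + \left(-4 + R\right)^{2}$)
$H{\left(3,J{\left(-4 \right)} \right)} 13 = \left(1 + \left(-4 + 3\right)^{2}\right) 13 = \left(1 + \left(-1\right)^{2}\right) 13 = \left(1 + 1\right) 13 = 2 \cdot 13 = 26$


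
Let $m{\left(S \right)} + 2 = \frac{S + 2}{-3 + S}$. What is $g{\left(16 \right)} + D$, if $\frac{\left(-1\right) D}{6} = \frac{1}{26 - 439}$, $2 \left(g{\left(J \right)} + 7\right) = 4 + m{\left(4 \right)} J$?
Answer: $\frac{11157}{413} \approx 27.015$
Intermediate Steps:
$m{\left(S \right)} = -2 + \frac{2 + S}{-3 + S}$ ($m{\left(S \right)} = -2 + \frac{S + 2}{-3 + S} = -2 + \frac{2 + S}{-3 + S}$)
$g{\left(J \right)} = -5 + 2 J$ ($g{\left(J \right)} = -7 + \frac{4 + \frac{8 - 4}{-3 + 4} J}{2} = -7 + \frac{4 + \frac{8 - 4}{1} J}{2} = -7 + \frac{4 + 1 \cdot 4 J}{2} = -7 + \frac{4 + 4 J}{2} = -7 + \left(2 + 2 J\right) = -5 + 2 J$)
$D = \frac{6}{413}$ ($D = - \frac{6}{26 - 439} = - \frac{6}{-413} = \left(-6\right) \left(- \frac{1}{413}\right) = \frac{6}{413} \approx 0.014528$)
$g{\left(16 \right)} + D = \left(-5 + 2 \cdot 16\right) + \frac{6}{413} = \left(-5 + 32\right) + \frac{6}{413} = 27 + \frac{6}{413} = \frac{11157}{413}$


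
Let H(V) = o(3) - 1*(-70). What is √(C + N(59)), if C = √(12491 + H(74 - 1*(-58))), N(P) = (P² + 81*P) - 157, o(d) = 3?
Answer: √(8103 + 6*√349) ≈ 90.637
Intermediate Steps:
H(V) = 73 (H(V) = 3 - 1*(-70) = 3 + 70 = 73)
N(P) = -157 + P² + 81*P
C = 6*√349 (C = √(12491 + 73) = √12564 = 6*√349 ≈ 112.09)
√(C + N(59)) = √(6*√349 + (-157 + 59² + 81*59)) = √(6*√349 + (-157 + 3481 + 4779)) = √(6*√349 + 8103) = √(8103 + 6*√349)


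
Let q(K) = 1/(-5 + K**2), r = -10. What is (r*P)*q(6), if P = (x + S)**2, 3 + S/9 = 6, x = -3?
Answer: -5760/31 ≈ -185.81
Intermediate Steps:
S = 27 (S = -27 + 9*6 = -27 + 54 = 27)
P = 576 (P = (-3 + 27)**2 = 24**2 = 576)
(r*P)*q(6) = (-10*576)/(-5 + 6**2) = -5760/(-5 + 36) = -5760/31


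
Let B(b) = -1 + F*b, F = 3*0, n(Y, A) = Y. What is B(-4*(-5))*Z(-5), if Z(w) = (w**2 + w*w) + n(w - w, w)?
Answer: -50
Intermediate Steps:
Z(w) = 2*w**2 (Z(w) = (w**2 + w*w) + (w - w) = (w**2 + w**2) + 0 = 2*w**2 + 0 = 2*w**2)
F = 0
B(b) = -1 (B(b) = -1 + 0*b = -1 + 0 = -1)
B(-4*(-5))*Z(-5) = -2*(-5)**2 = -2*25 = -1*50 = -50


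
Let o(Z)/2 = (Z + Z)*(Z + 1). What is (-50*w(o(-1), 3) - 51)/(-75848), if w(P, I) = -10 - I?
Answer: -599/75848 ≈ -0.0078974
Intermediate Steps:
o(Z) = 4*Z*(1 + Z) (o(Z) = 2*((Z + Z)*(Z + 1)) = 2*((2*Z)*(1 + Z)) = 2*(2*Z*(1 + Z)) = 4*Z*(1 + Z))
(-50*w(o(-1), 3) - 51)/(-75848) = (-50*(-10 - 1*3) - 51)/(-75848) = (-50*(-10 - 3) - 51)*(-1/75848) = (-50*(-13) - 51)*(-1/75848) = (650 - 51)*(-1/75848) = 599*(-1/75848) = -599/75848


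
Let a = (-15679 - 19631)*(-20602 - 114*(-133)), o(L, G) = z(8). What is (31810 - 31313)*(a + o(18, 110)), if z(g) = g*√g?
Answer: 95466940800 + 7952*√2 ≈ 9.5467e+10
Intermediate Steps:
z(g) = g^(3/2)
o(L, G) = 16*√2 (o(L, G) = 8^(3/2) = 16*√2)
a = 192086400 (a = -35310*(-20602 + 15162) = -35310*(-5440) = 192086400)
(31810 - 31313)*(a + o(18, 110)) = (31810 - 31313)*(192086400 + 16*√2) = 497*(192086400 + 16*√2) = 95466940800 + 7952*√2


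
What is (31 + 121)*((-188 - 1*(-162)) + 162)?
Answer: 20672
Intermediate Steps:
(31 + 121)*((-188 - 1*(-162)) + 162) = 152*((-188 + 162) + 162) = 152*(-26 + 162) = 152*136 = 20672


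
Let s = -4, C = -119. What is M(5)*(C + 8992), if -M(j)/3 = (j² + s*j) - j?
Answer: 0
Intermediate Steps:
M(j) = -3*j² + 15*j (M(j) = -3*((j² - 4*j) - j) = -3*(j² - 5*j) = -3*j² + 15*j)
M(5)*(C + 8992) = (3*5*(5 - 1*5))*(-119 + 8992) = (3*5*(5 - 5))*8873 = (3*5*0)*8873 = 0*8873 = 0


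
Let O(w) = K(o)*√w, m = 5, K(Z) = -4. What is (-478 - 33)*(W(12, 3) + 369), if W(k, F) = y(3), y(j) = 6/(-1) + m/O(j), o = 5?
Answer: -185493 + 2555*√3/12 ≈ -1.8512e+5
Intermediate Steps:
O(w) = -4*√w
y(j) = -6 - 5/(4*√j) (y(j) = 6/(-1) + 5/((-4*√j)) = 6*(-1) + 5*(-1/(4*√j)) = -6 - 5/(4*√j))
W(k, F) = -6 - 5*√3/12
(-478 - 33)*(W(12, 3) + 369) = (-478 - 33)*((-6 - 5*√3/12) + 369) = -511*(363 - 5*√3/12) = -185493 + 2555*√3/12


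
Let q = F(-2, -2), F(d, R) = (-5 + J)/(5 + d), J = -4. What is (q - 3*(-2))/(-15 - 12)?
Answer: -⅑ ≈ -0.11111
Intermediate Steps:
F(d, R) = -9/(5 + d) (F(d, R) = (-5 - 4)/(5 + d) = -9/(5 + d))
q = -3 (q = -9/(5 - 2) = -9/3 = -9*⅓ = -3)
(q - 3*(-2))/(-15 - 12) = (-3 - 3*(-2))/(-15 - 12) = (-3 + 6)/(-27) = 3*(-1/27) = -⅑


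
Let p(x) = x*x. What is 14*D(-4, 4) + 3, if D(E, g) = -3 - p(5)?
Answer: -389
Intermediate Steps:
p(x) = x²
D(E, g) = -28 (D(E, g) = -3 - 1*5² = -3 - 1*25 = -3 - 25 = -28)
14*D(-4, 4) + 3 = 14*(-28) + 3 = -392 + 3 = -389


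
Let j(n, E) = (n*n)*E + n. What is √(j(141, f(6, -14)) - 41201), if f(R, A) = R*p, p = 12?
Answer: 2*√347593 ≈ 1179.1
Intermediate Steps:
f(R, A) = 12*R (f(R, A) = R*12 = 12*R)
j(n, E) = n + E*n² (j(n, E) = n²*E + n = E*n² + n = n + E*n²)
√(j(141, f(6, -14)) - 41201) = √(141*(1 + (12*6)*141) - 41201) = √(141*(1 + 72*141) - 41201) = √(141*(1 + 10152) - 41201) = √(141*10153 - 41201) = √(1431573 - 41201) = √1390372 = 2*√347593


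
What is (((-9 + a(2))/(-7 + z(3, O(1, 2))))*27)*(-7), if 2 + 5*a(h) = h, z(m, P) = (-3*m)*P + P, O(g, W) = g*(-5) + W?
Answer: 1701/17 ≈ 100.06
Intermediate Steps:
O(g, W) = W - 5*g (O(g, W) = -5*g + W = W - 5*g)
z(m, P) = P - 3*P*m (z(m, P) = -3*P*m + P = P - 3*P*m)
a(h) = -2/5 + h/5
(((-9 + a(2))/(-7 + z(3, O(1, 2))))*27)*(-7) = (((-9 + (-2/5 + (1/5)*2))/(-7 + (2 - 5*1)*(1 - 3*3)))*27)*(-7) = (((-9 + (-2/5 + 2/5))/(-7 + (2 - 5)*(1 - 9)))*27)*(-7) = (((-9 + 0)/(-7 - 3*(-8)))*27)*(-7) = (-9/(-7 + 24)*27)*(-7) = (-9/17*27)*(-7) = (-9*1/17*27)*(-7) = -9/17*27*(-7) = -243/17*(-7) = 1701/17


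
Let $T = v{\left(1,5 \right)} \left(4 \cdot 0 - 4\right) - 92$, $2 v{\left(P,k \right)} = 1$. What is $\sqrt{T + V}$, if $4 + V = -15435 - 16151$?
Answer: $178 i \approx 178.0 i$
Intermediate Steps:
$v{\left(P,k \right)} = \frac{1}{2}$ ($v{\left(P,k \right)} = \frac{1}{2} \cdot 1 = \frac{1}{2}$)
$T = -94$ ($T = \frac{4 \cdot 0 - 4}{2} - 92 = \frac{0 - 4}{2} - 92 = \frac{1}{2} \left(-4\right) - 92 = -2 - 92 = -94$)
$V = -31590$ ($V = -4 - 31586 = -31590$)
$\sqrt{T + V} = \sqrt{-94 - 31590} = \sqrt{-31684} = 178 i$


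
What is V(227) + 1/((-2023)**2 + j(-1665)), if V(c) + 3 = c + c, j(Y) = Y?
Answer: 1844979665/4090864 ≈ 451.00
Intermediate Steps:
V(c) = -3 + 2*c (V(c) = -3 + (c + c) = -3 + 2*c)
V(227) + 1/((-2023)**2 + j(-1665)) = (-3 + 2*227) + 1/((-2023)**2 - 1665) = (-3 + 454) + 1/(4092529 - 1665) = 451 + 1/4090864 = 1844979665/4090864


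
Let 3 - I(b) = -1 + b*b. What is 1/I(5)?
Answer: -1/21 ≈ -0.047619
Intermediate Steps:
I(b) = 4 - b**2 (I(b) = 3 - (-1 + b*b) = 3 - (-1 + b**2) = 3 + (1 - b**2) = 4 - b**2)
1/I(5) = 1/(4 - 1*5**2) = 1/(4 - 1*25) = 1/(4 - 25) = 1/(-21) = -1/21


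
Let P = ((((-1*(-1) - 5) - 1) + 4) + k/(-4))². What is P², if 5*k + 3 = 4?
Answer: 194481/160000 ≈ 1.2155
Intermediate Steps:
k = ⅕ (k = -⅗ + (⅕)*4 = -⅗ + ⅘ = ⅕ ≈ 0.20000)
P = 441/400 (P = ((((-1*(-1) - 5) - 1) + 4) + (⅕)/(-4))² = ((((1 - 5) - 1) + 4) + (⅕)*(-¼))² = (((-4 - 1) + 4) - 1/20)² = ((-5 + 4) - 1/20)² = (-1 - 1/20)² = (-21/20)² = 441/400 ≈ 1.1025)
P² = (441/400)² = 194481/160000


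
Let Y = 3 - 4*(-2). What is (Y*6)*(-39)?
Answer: -2574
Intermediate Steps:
Y = 11 (Y = 3 + 8 = 11)
(Y*6)*(-39) = (11*6)*(-39) = 66*(-39) = -2574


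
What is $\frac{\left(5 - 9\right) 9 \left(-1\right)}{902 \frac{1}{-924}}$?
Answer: $- \frac{1512}{41} \approx -36.878$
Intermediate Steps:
$\frac{\left(5 - 9\right) 9 \left(-1\right)}{902 \frac{1}{-924}} = \frac{\left(-4\right) \left(-9\right)}{902 \left(- \frac{1}{924}\right)} = \frac{1}{- \frac{41}{42}} \cdot 36 = \left(- \frac{42}{41}\right) 36 = - \frac{1512}{41}$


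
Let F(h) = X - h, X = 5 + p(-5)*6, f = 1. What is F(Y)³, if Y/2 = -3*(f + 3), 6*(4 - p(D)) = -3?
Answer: 175616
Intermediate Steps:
p(D) = 9/2 (p(D) = 4 - ⅙*(-3) = 4 + ½ = 9/2)
Y = -24 (Y = 2*(-3*(1 + 3)) = 2*(-3*4) = 2*(-12) = -24)
X = 32 (X = 5 + (9/2)*6 = 5 + 27 = 32)
F(h) = 32 - h
F(Y)³ = (32 - 1*(-24))³ = (32 + 24)³ = 56³ = 175616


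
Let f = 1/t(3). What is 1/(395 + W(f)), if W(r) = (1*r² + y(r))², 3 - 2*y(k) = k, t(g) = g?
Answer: 81/32164 ≈ 0.0025183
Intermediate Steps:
y(k) = 3/2 - k/2
f = ⅓ (f = 1/3 = ⅓ ≈ 0.33333)
W(r) = (3/2 + r² - r/2)² (W(r) = (1*r² + (3/2 - r/2))² = (r² + (3/2 - r/2))² = (3/2 + r² - r/2)²)
1/(395 + W(f)) = 1/(395 + (3 - 1*⅓ + 2*(⅓)²)²/4) = 1/(395 + (3 - ⅓ + 2*(⅑))²/4) = 1/(395 + (3 - ⅓ + 2/9)²/4) = 1/(395 + (26/9)²/4) = 1/(395 + (¼)*(676/81)) = 1/(395 + 169/81) = 1/(32164/81) = 81/32164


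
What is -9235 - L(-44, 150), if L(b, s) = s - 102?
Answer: -9283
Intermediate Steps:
L(b, s) = -102 + s
-9235 - L(-44, 150) = -9235 - (-102 + 150) = -9235 - 1*48 = -9235 - 48 = -9283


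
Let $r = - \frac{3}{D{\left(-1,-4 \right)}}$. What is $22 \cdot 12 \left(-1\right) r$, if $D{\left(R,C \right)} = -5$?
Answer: $- \frac{792}{5} \approx -158.4$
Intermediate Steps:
$r = \frac{3}{5}$ ($r = - \frac{3}{-5} = \left(-3\right) \left(- \frac{1}{5}\right) = \frac{3}{5} \approx 0.6$)
$22 \cdot 12 \left(-1\right) r = 22 \cdot 12 \left(-1\right) \frac{3}{5} = 22 \left(-12\right) \frac{3}{5} = \left(-264\right) \frac{3}{5} = - \frac{792}{5}$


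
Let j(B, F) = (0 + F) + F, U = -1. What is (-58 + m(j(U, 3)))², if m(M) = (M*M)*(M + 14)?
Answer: 438244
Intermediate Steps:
j(B, F) = 2*F (j(B, F) = F + F = 2*F)
m(M) = M²*(14 + M)
(-58 + m(j(U, 3)))² = (-58 + (2*3)²*(14 + 2*3))² = (-58 + 6²*(14 + 6))² = (-58 + 36*20)² = (-58 + 720)² = 662² = 438244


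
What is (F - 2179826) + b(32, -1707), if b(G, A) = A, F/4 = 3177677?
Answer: 10529175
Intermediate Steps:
F = 12710708 (F = 4*3177677 = 12710708)
(F - 2179826) + b(32, -1707) = (12710708 - 2179826) - 1707 = 10530882 - 1707 = 10529175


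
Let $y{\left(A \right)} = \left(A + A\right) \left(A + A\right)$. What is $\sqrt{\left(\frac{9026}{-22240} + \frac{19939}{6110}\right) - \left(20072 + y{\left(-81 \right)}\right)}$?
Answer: $\frac{i \sqrt{5344859015107391}}{339716} \approx 215.2 i$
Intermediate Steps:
$y{\left(A \right)} = 4 A^{2}$ ($y{\left(A \right)} = 2 A 2 A = 4 A^{2}$)
$\sqrt{\left(\frac{9026}{-22240} + \frac{19939}{6110}\right) - \left(20072 + y{\left(-81 \right)}\right)} = \sqrt{\left(\frac{9026}{-22240} + \frac{19939}{6110}\right) - \left(20072 + 4 \left(-81\right)^{2}\right)} = \sqrt{\left(9026 \left(- \frac{1}{22240}\right) + 19939 \cdot \frac{1}{6110}\right) - \left(20072 + 4 \cdot 6561\right)} = \sqrt{\left(- \frac{4513}{11120} + \frac{19939}{6110}\right) - 46316} = \sqrt{\frac{3882945}{1358864} - 46316} = \sqrt{- \frac{62933262079}{1358864}} = \frac{i \sqrt{5344859015107391}}{339716}$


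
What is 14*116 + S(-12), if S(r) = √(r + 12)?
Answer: 1624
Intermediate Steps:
S(r) = √(12 + r)
14*116 + S(-12) = 14*116 + √(12 - 12) = 1624 + √0 = 1624 + 0 = 1624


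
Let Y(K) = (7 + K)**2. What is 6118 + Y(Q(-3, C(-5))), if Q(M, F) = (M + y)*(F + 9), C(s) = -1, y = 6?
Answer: 7079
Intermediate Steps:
Q(M, F) = (6 + M)*(9 + F) (Q(M, F) = (M + 6)*(F + 9) = (6 + M)*(9 + F))
6118 + Y(Q(-3, C(-5))) = 6118 + (7 + (54 + 6*(-1) + 9*(-3) - 1*(-3)))**2 = 6118 + (7 + (54 - 6 - 27 + 3))**2 = 6118 + (7 + 24)**2 = 6118 + 31**2 = 6118 + 961 = 7079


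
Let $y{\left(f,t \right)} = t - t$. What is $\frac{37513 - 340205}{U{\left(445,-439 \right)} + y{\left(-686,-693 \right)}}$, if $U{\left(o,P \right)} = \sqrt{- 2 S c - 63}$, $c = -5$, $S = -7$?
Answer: $\frac{302692 i \sqrt{133}}{133} \approx 26247.0 i$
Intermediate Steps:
$y{\left(f,t \right)} = 0$
$U{\left(o,P \right)} = i \sqrt{133}$ ($U{\left(o,P \right)} = \sqrt{\left(-2\right) \left(-7\right) \left(-5\right) - 63} = \sqrt{14 \left(-5\right) - 63} = \sqrt{-70 - 63} = \sqrt{-133} = i \sqrt{133}$)
$\frac{37513 - 340205}{U{\left(445,-439 \right)} + y{\left(-686,-693 \right)}} = \frac{37513 - 340205}{i \sqrt{133} + 0} = - \frac{302692}{i \sqrt{133}} = - 302692 \left(- \frac{i \sqrt{133}}{133}\right) = \frac{302692 i \sqrt{133}}{133}$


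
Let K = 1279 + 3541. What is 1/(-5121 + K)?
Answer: -1/301 ≈ -0.0033223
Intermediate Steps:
K = 4820
1/(-5121 + K) = 1/(-5121 + 4820) = 1/(-301) = -1/301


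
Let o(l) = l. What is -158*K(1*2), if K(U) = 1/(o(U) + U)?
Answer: -79/2 ≈ -39.500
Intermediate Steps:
K(U) = 1/(2*U) (K(U) = 1/(U + U) = 1/(2*U))
-158*K(1*2) = -79/(1*2) = -79/2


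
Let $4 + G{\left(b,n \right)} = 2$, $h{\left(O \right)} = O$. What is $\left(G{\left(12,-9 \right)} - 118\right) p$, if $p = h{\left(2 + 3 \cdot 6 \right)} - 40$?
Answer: $2400$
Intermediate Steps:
$G{\left(b,n \right)} = -2$ ($G{\left(b,n \right)} = -4 + 2 = -2$)
$p = -20$ ($p = \left(2 + 3 \cdot 6\right) - 40 = \left(2 + 18\right) - 40 = 20 - 40 = -20$)
$\left(G{\left(12,-9 \right)} - 118\right) p = \left(-2 - 118\right) \left(-20\right) = \left(-120\right) \left(-20\right) = 2400$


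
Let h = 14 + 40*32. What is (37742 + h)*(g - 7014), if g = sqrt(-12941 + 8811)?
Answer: -273798504 + 39036*I*sqrt(4130) ≈ -2.738e+8 + 2.5087e+6*I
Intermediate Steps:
h = 1294 (h = 14 + 1280 = 1294)
g = I*sqrt(4130) (g = sqrt(-4130) = I*sqrt(4130) ≈ 64.265*I)
(37742 + h)*(g - 7014) = (37742 + 1294)*(I*sqrt(4130) - 7014) = 39036*(-7014 + I*sqrt(4130)) = -273798504 + 39036*I*sqrt(4130)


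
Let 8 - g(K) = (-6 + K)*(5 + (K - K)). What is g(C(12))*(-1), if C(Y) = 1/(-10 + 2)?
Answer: -309/8 ≈ -38.625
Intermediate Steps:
C(Y) = -⅛ (C(Y) = 1/(-8) = -⅛)
g(K) = 38 - 5*K (g(K) = 8 - (-6 + K)*(5 + (K - K)) = 8 - (-6 + K)*(5 + 0) = 8 - (-6 + K)*5 = 8 - (-30 + 5*K) = 8 + (30 - 5*K) = 38 - 5*K)
g(C(12))*(-1) = (38 - 5*(-⅛))*(-1) = (38 + 5/8)*(-1) = (309/8)*(-1) = -309/8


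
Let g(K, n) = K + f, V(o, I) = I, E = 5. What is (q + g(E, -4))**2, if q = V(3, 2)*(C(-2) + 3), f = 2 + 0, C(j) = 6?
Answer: 625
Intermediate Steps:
f = 2
g(K, n) = 2 + K (g(K, n) = K + 2 = 2 + K)
q = 18 (q = 2*(6 + 3) = 2*9 = 18)
(q + g(E, -4))**2 = (18 + (2 + 5))**2 = (18 + 7)**2 = 25**2 = 625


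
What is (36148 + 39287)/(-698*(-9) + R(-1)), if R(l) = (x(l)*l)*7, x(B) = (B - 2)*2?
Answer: 25145/2108 ≈ 11.928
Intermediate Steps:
x(B) = -4 + 2*B (x(B) = (-2 + B)*2 = -4 + 2*B)
R(l) = 7*l*(-4 + 2*l) (R(l) = ((-4 + 2*l)*l)*7 = (l*(-4 + 2*l))*7 = 7*l*(-4 + 2*l))
(36148 + 39287)/(-698*(-9) + R(-1)) = (36148 + 39287)/(-698*(-9) + 14*(-1)*(-2 - 1)) = 75435/(6282 + 14*(-1)*(-3)) = 75435/(6282 + 42) = 75435/6324 = 75435*(1/6324) = 25145/2108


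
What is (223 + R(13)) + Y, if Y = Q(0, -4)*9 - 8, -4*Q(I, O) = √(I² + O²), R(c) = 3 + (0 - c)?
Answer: 196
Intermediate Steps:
R(c) = 3 - c
Q(I, O) = -√(I² + O²)/4
Y = -17 (Y = -√(0² + (-4)²)/4*9 - 8 = -√(0 + 16)/4*9 - 8 = -√16/4*9 - 8 = -¼*4*9 - 8 = -1*9 - 8 = -9 - 8 = -17)
(223 + R(13)) + Y = (223 + (3 - 1*13)) - 17 = (223 + (3 - 13)) - 17 = (223 - 10) - 17 = 213 - 17 = 196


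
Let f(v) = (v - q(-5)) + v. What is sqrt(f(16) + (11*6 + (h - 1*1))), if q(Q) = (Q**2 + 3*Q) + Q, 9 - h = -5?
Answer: sqrt(106) ≈ 10.296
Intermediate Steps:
h = 14 (h = 9 - 1*(-5) = 9 + 5 = 14)
q(Q) = Q**2 + 4*Q
f(v) = -5 + 2*v (f(v) = (v - (-5)*(4 - 5)) + v = (v - (-5)*(-1)) + v = (v - 1*5) + v = (v - 5) + v = (-5 + v) + v = -5 + 2*v)
sqrt(f(16) + (11*6 + (h - 1*1))) = sqrt((-5 + 2*16) + (11*6 + (14 - 1*1))) = sqrt((-5 + 32) + (66 + (14 - 1))) = sqrt(27 + (66 + 13)) = sqrt(27 + 79) = sqrt(106)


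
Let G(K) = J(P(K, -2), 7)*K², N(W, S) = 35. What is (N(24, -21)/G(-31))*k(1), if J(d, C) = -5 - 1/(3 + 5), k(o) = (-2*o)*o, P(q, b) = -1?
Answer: 560/39401 ≈ 0.014213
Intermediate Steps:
k(o) = -2*o²
J(d, C) = -41/8 (J(d, C) = -5 - 1/8 = -5 - 1*⅛ = -5 - ⅛ = -41/8)
G(K) = -41*K²/8
(N(24, -21)/G(-31))*k(1) = (35/((-41/8*(-31)²)))*(-2*1²) = (35/((-41/8*961)))*(-2*1) = (35/(-39401/8))*(-2) = (35*(-8/39401))*(-2) = -280/39401*(-2) = 560/39401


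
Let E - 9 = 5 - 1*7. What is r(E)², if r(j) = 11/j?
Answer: 121/49 ≈ 2.4694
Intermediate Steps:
E = 7 (E = 9 + (5 - 1*7) = 9 + (5 - 7) = 9 - 2 = 7)
r(E)² = (11/7)² = 121/49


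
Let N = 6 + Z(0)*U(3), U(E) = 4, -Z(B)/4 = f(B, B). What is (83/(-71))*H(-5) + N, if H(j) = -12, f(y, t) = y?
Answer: 1422/71 ≈ 20.028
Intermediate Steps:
Z(B) = -4*B
N = 6 (N = 6 - 4*0*4 = 6 + 0*4 = 6 + 0 = 6)
(83/(-71))*H(-5) + N = (83/(-71))*(-12) + 6 = (83*(-1/71))*(-12) + 6 = -83/71*(-12) + 6 = 996/71 + 6 = 1422/71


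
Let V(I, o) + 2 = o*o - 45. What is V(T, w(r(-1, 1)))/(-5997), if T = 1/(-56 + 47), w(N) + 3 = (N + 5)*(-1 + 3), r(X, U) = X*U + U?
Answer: -2/5997 ≈ -0.00033350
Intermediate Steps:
r(X, U) = U + U*X (r(X, U) = U*X + U = U + U*X)
w(N) = 7 + 2*N (w(N) = -3 + (N + 5)*(-1 + 3) = -3 + (5 + N)*2 = -3 + (10 + 2*N) = 7 + 2*N)
T = -⅑ (T = 1/(-9) = -⅑ ≈ -0.11111)
V(I, o) = -47 + o² (V(I, o) = -2 + (o*o - 45) = -2 + (o² - 45) = -2 + (-45 + o²) = -47 + o²)
V(T, w(r(-1, 1)))/(-5997) = (-47 + (7 + 2*(1*(1 - 1)))²)/(-5997) = (-47 + (7 + 2*(1*0))²)*(-1/5997) = (-47 + (7 + 2*0)²)*(-1/5997) = (-47 + (7 + 0)²)*(-1/5997) = (-47 + 7²)*(-1/5997) = (-47 + 49)*(-1/5997) = 2*(-1/5997) = -2/5997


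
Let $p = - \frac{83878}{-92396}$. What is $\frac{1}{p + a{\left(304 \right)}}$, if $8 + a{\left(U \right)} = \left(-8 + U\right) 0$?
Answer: $- \frac{46198}{327645} \approx -0.141$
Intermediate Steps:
$p = \frac{41939}{46198}$ ($p = \left(-83878\right) \left(- \frac{1}{92396}\right) = \frac{41939}{46198} \approx 0.90781$)
$a{\left(U \right)} = -8$ ($a{\left(U \right)} = -8 + \left(-8 + U\right) 0 = -8 + 0 = -8$)
$\frac{1}{p + a{\left(304 \right)}} = \frac{1}{\frac{41939}{46198} - 8} = \frac{1}{- \frac{327645}{46198}} = - \frac{46198}{327645}$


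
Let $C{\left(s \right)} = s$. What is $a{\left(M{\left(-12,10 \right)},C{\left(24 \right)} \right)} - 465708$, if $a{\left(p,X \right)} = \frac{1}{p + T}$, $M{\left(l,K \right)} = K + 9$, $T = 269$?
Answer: $- \frac{134123903}{288} \approx -4.6571 \cdot 10^{5}$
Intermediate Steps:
$M{\left(l,K \right)} = 9 + K$
$a{\left(p,X \right)} = \frac{1}{269 + p}$ ($a{\left(p,X \right)} = \frac{1}{p + 269} = \frac{1}{269 + p}$)
$a{\left(M{\left(-12,10 \right)},C{\left(24 \right)} \right)} - 465708 = \frac{1}{269 + \left(9 + 10\right)} - 465708 = \frac{1}{269 + 19} - 465708 = \frac{1}{288} - 465708 = - \frac{134123903}{288}$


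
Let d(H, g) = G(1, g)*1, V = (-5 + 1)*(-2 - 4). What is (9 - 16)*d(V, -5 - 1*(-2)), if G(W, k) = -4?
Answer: 28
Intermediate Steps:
V = 24 (V = -4*(-6) = 24)
d(H, g) = -4 (d(H, g) = -4*1 = -4)
(9 - 16)*d(V, -5 - 1*(-2)) = (9 - 16)*(-4) = -7*(-4) = 28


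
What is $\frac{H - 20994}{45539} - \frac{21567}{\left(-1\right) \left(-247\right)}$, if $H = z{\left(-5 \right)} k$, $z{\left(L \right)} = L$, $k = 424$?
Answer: $- \frac{5845259}{66557} \approx -87.823$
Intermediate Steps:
$H = -2120$ ($H = \left(-5\right) 424 = -2120$)
$\frac{H - 20994}{45539} - \frac{21567}{\left(-1\right) \left(-247\right)} = \frac{-2120 - 20994}{45539} - \frac{21567}{\left(-1\right) \left(-247\right)} = \left(-23114\right) \frac{1}{45539} - \frac{21567}{247} = - \frac{1778}{3503} - \frac{1659}{19} = - \frac{5845259}{66557}$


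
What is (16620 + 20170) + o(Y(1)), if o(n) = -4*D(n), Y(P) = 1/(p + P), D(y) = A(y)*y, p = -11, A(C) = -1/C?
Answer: 36794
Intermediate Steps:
D(y) = -1 (D(y) = (-1/y)*y = -1)
Y(P) = 1/(-11 + P)
o(n) = 4 (o(n) = -4*(-1) = 4)
(16620 + 20170) + o(Y(1)) = (16620 + 20170) + 4 = 36790 + 4 = 36794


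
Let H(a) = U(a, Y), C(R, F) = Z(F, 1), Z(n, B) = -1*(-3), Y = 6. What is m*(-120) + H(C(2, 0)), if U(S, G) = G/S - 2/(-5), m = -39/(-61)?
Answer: -22668/305 ≈ -74.321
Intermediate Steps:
Z(n, B) = 3
C(R, F) = 3
m = 39/61 (m = -39*(-1/61) = 39/61 ≈ 0.63934)
U(S, G) = 2/5 + G/S (U(S, G) = G/S - 2*(-1/5) = G/S + 2/5 = 2/5 + G/S)
H(a) = 2/5 + 6/a
m*(-120) + H(C(2, 0)) = (39/61)*(-120) + (2/5 + 6/3) = -4680/61 + (2/5 + 6*(1/3)) = -4680/61 + (2/5 + 2) = -4680/61 + 12/5 = -22668/305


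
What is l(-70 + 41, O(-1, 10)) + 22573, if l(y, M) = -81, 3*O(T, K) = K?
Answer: 22492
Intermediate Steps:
O(T, K) = K/3
l(-70 + 41, O(-1, 10)) + 22573 = -81 + 22573 = 22492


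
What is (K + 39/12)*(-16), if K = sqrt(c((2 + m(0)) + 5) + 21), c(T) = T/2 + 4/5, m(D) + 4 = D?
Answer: -52 - 8*sqrt(2330)/5 ≈ -129.23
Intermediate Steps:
m(D) = -4 + D
c(T) = 4/5 + T/2 (c(T) = T*(1/2) + 4*(1/5) = T/2 + 4/5 = 4/5 + T/2)
K = sqrt(2330)/10 (K = sqrt((4/5 + ((2 + (-4 + 0)) + 5)/2) + 21) = sqrt((4/5 + ((2 - 4) + 5)/2) + 21) = sqrt((4/5 + (-2 + 5)/2) + 21) = sqrt((4/5 + (1/2)*3) + 21) = sqrt((4/5 + 3/2) + 21) = sqrt(23/10 + 21) = sqrt(233/10) = sqrt(2330)/10 ≈ 4.8270)
(K + 39/12)*(-16) = (sqrt(2330)/10 + 39/12)*(-16) = (sqrt(2330)/10 + 39*(1/12))*(-16) = (sqrt(2330)/10 + 13/4)*(-16) = (13/4 + sqrt(2330)/10)*(-16) = -52 - 8*sqrt(2330)/5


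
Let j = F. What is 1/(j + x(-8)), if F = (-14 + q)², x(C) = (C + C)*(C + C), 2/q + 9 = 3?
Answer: 9/4153 ≈ 0.0021671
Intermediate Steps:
q = -⅓ (q = 2/(-9 + 3) = 2/(-6) = 2*(-⅙) = -⅓ ≈ -0.33333)
x(C) = 4*C² (x(C) = (2*C)*(2*C) = 4*C²)
F = 1849/9 (F = (-14 - ⅓)² = (-43/3)² = 1849/9 ≈ 205.44)
j = 1849/9 ≈ 205.44
1/(j + x(-8)) = 1/(1849/9 + 4*(-8)²) = 1/(1849/9 + 4*64) = 1/(1849/9 + 256) = 1/(4153/9) = 9/4153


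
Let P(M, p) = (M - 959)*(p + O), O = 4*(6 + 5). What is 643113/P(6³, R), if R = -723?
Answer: 643113/504497 ≈ 1.2748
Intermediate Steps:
O = 44 (O = 4*11 = 44)
P(M, p) = (-959 + M)*(44 + p) (P(M, p) = (M - 959)*(p + 44) = (-959 + M)*(44 + p))
643113/P(6³, R) = 643113/(-42196 - 959*(-723) + 44*6³ + 6³*(-723)) = 643113/(-42196 + 693357 + 44*216 + 216*(-723)) = 643113/(-42196 + 693357 + 9504 - 156168) = 643113/504497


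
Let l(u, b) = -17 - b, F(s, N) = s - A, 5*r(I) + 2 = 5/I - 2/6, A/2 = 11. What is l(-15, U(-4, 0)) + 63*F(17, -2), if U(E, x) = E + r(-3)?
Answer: -1636/5 ≈ -327.20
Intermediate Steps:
A = 22 (A = 2*11 = 22)
r(I) = -7/15 + 1/I (r(I) = -2/5 + (5/I - 2/6)/5 = -2/5 + (5/I - 2*1/6)/5 = -2/5 + (5/I - 1/3)/5 = -2/5 + (-1/3 + 5/I)/5 = -2/5 + (-1/15 + 1/I) = -7/15 + 1/I)
U(E, x) = -4/5 + E (U(E, x) = E + (-7/15 + 1/(-3)) = E + (-7/15 - 1/3) = E - 4/5 = -4/5 + E)
F(s, N) = -22 + s (F(s, N) = s - 1*22 = s - 22 = -22 + s)
l(-15, U(-4, 0)) + 63*F(17, -2) = (-17 - (-4/5 - 4)) + 63*(-22 + 17) = (-17 - 1*(-24/5)) + 63*(-5) = (-17 + 24/5) - 315 = -61/5 - 315 = -1636/5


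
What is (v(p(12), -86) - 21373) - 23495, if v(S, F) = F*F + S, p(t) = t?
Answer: -37460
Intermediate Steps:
v(S, F) = S + F² (v(S, F) = F² + S = S + F²)
(v(p(12), -86) - 21373) - 23495 = ((12 + (-86)²) - 21373) - 23495 = ((12 + 7396) - 21373) - 23495 = (7408 - 21373) - 23495 = -13965 - 23495 = -37460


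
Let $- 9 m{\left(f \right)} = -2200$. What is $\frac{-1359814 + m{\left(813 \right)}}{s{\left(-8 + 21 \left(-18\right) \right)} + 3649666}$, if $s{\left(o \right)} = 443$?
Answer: $- \frac{12236126}{32850981} \approx -0.37247$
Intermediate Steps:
$m{\left(f \right)} = \frac{2200}{9}$ ($m{\left(f \right)} = \left(- \frac{1}{9}\right) \left(-2200\right) = \frac{2200}{9}$)
$\frac{-1359814 + m{\left(813 \right)}}{s{\left(-8 + 21 \left(-18\right) \right)} + 3649666} = \frac{-1359814 + \frac{2200}{9}}{443 + 3649666} = - \frac{12236126}{9 \cdot 3650109} = \left(- \frac{12236126}{9}\right) \frac{1}{3650109} = - \frac{12236126}{32850981}$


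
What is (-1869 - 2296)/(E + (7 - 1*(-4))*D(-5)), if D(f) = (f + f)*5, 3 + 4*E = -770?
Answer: 16660/2973 ≈ 5.6038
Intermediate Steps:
E = -773/4 (E = -3/4 + (1/4)*(-770) = -3/4 - 385/2 = -773/4 ≈ -193.25)
D(f) = 10*f (D(f) = (2*f)*5 = 10*f)
(-1869 - 2296)/(E + (7 - 1*(-4))*D(-5)) = (-1869 - 2296)/(-773/4 + (7 - 1*(-4))*(10*(-5))) = -4165/(-773/4 + (7 + 4)*(-50)) = -4165/(-773/4 + 11*(-50)) = -4165/(-773/4 - 550) = -4165/(-2973/4) = -4165*(-4/2973) = 16660/2973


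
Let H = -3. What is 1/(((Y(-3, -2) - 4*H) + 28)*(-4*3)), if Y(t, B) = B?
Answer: -1/456 ≈ -0.0021930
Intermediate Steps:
1/(((Y(-3, -2) - 4*H) + 28)*(-4*3)) = 1/(((-2 - 4*(-3)) + 28)*(-4*3)) = 1/(((-2 + 12) + 28)*(-12)) = 1/((10 + 28)*(-12)) = 1/(38*(-12)) = 1/(-456) = -1/456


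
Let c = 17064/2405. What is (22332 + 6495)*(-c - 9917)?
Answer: -688026952323/2405 ≈ -2.8608e+8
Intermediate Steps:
c = 17064/2405 (c = 17064*(1/2405) = 17064/2405 ≈ 7.0952)
(22332 + 6495)*(-c - 9917) = (22332 + 6495)*(-1*17064/2405 - 9917) = 28827*(-17064/2405 - 9917) = 28827*(-23867449/2405) = -688026952323/2405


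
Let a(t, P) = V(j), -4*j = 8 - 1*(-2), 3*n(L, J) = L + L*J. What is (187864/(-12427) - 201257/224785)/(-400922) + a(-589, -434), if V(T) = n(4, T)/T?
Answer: 895994166626611/1119936795745790 ≈ 0.80004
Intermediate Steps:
n(L, J) = L/3 + J*L/3 (n(L, J) = (L + L*J)/3 = (L + J*L)/3 = L/3 + J*L/3)
j = -5/2 (j = -(8 - 1*(-2))/4 = -(8 + 2)/4 = -¼*10 = -5/2 ≈ -2.5000)
V(T) = (4/3 + 4*T/3)/T (V(T) = ((⅓)*4*(1 + T))/T = (4/3 + 4*T/3)/T)
a(t, P) = ⅘ (a(t, P) = 4*(1 - 5/2)/(3*(-5/2)) = (4/3)*(-⅖)*(-3/2) = ⅘)
(187864/(-12427) - 201257/224785)/(-400922) + a(-589, -434) = (187864/(-12427) - 201257/224785)/(-400922) + ⅘ = (187864*(-1/12427) - 201257*1/224785)*(-1/400922) + ⅘ = (-187864/12427 - 201257/224785)*(-1/400922) + ⅘ = -44730029979/2793403195*(-1/400922) + ⅘ = 44730029979/1119936795745790 + ⅘ = 895994166626611/1119936795745790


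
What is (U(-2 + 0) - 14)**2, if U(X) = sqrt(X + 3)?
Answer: 169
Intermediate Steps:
U(X) = sqrt(3 + X)
(U(-2 + 0) - 14)**2 = (sqrt(3 + (-2 + 0)) - 14)**2 = (sqrt(3 - 2) - 14)**2 = (sqrt(1) - 14)**2 = (1 - 14)**2 = (-13)**2 = 169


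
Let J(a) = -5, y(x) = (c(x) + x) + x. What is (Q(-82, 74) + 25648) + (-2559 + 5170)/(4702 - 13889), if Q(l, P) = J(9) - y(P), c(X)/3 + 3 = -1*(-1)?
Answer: 234275076/9187 ≈ 25501.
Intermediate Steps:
c(X) = -6 (c(X) = -9 + 3*(-1*(-1)) = -9 + 3*1 = -9 + 3 = -6)
y(x) = -6 + 2*x (y(x) = (-6 + x) + x = -6 + 2*x)
Q(l, P) = 1 - 2*P (Q(l, P) = -5 - (-6 + 2*P) = -5 + (6 - 2*P) = 1 - 2*P)
(Q(-82, 74) + 25648) + (-2559 + 5170)/(4702 - 13889) = ((1 - 2*74) + 25648) + (-2559 + 5170)/(4702 - 13889) = ((1 - 148) + 25648) + 2611/(-9187) = (-147 + 25648) + 2611*(-1/9187) = 25501 - 2611/9187 = 234275076/9187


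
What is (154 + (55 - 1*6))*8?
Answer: 1624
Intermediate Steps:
(154 + (55 - 1*6))*8 = (154 + (55 - 6))*8 = (154 + 49)*8 = 203*8 = 1624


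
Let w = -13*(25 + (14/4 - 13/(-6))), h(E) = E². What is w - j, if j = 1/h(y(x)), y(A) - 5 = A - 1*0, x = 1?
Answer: -14353/36 ≈ -398.69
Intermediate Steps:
y(A) = 5 + A (y(A) = 5 + (A - 1*0) = 5 + (A + 0) = 5 + A)
j = 1/36 (j = 1/((5 + 1)²) = 1/(6²) = 1/36 ≈ 0.027778)
w = -1196/3 (w = -13*(25 + (14*(¼) - 13*(-⅙))) = -13*(25 + (7/2 + 13/6)) = -13*(25 + 17/3) = -13*92/3 = -1196/3 ≈ -398.67)
w - j = -1196/3 - 1*1/36 = -1196/3 - 1/36 = -14353/36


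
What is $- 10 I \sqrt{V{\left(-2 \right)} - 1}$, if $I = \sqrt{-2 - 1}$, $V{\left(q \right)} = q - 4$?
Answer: $10 \sqrt{21} \approx 45.826$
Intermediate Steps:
$V{\left(q \right)} = -4 + q$
$I = i \sqrt{3}$ ($I = \sqrt{-3} = i \sqrt{3} \approx 1.732 i$)
$- 10 I \sqrt{V{\left(-2 \right)} - 1} = - 10 i \sqrt{3} \sqrt{\left(-4 - 2\right) - 1} = - 10 i \sqrt{3} \sqrt{-6 - 1} = - 10 i \sqrt{3} \sqrt{-7} = - 10 i \sqrt{3} i \sqrt{7} = 10 \sqrt{21}$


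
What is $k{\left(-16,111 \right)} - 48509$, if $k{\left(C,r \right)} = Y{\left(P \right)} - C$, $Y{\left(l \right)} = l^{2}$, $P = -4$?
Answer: $-48477$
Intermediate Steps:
$k{\left(C,r \right)} = 16 - C$ ($k{\left(C,r \right)} = \left(-4\right)^{2} - C = 16 - C$)
$k{\left(-16,111 \right)} - 48509 = \left(16 - -16\right) - 48509 = \left(16 + 16\right) - 48509 = 32 - 48509 = -48477$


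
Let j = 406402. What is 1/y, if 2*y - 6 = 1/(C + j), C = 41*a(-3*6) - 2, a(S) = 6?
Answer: 813292/2439877 ≈ 0.33333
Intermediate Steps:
C = 244 (C = 41*6 - 2 = 246 - 2 = 244)
y = 2439877/813292 (y = 3 + 1/(2*(244 + 406402)) = 3 + (1/2)/406646 = 3 + (1/2)*(1/406646) = 3 + 1/813292 = 2439877/813292 ≈ 3.0000)
1/y = 1/(2439877/813292) = 813292/2439877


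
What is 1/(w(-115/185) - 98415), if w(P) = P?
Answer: -37/3641378 ≈ -1.0161e-5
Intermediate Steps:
1/(w(-115/185) - 98415) = 1/(-115/185 - 98415) = 1/(-115*1/185 - 98415) = 1/(-23/37 - 98415) = 1/(-3641378/37) = -37/3641378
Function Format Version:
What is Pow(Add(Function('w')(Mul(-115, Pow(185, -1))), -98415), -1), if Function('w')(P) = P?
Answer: Rational(-37, 3641378) ≈ -1.0161e-5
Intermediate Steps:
Pow(Add(Function('w')(Mul(-115, Pow(185, -1))), -98415), -1) = Pow(Add(Mul(-115, Pow(185, -1)), -98415), -1) = Pow(Add(Mul(-115, Rational(1, 185)), -98415), -1) = Pow(Add(Rational(-23, 37), -98415), -1) = Pow(Rational(-3641378, 37), -1) = Rational(-37, 3641378)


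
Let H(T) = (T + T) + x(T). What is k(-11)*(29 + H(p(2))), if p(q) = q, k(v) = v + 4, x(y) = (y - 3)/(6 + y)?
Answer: -1841/8 ≈ -230.13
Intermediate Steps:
x(y) = (-3 + y)/(6 + y)
k(v) = 4 + v
H(T) = 2*T + (-3 + T)/(6 + T) (H(T) = (T + T) + (-3 + T)/(6 + T) = 2*T + (-3 + T)/(6 + T))
k(-11)*(29 + H(p(2))) = (4 - 11)*(29 + (-3 + 2 + 2*2*(6 + 2))/(6 + 2)) = -7*(29 + (-3 + 2 + 2*2*8)/8) = -7*(29 + (-3 + 2 + 32)/8) = -7*(29 + (1/8)*31) = -7*(29 + 31/8) = -7*263/8 = -1841/8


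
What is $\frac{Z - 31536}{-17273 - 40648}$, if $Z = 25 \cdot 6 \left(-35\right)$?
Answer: $\frac{12262}{19307} \approx 0.63511$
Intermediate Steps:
$Z = -5250$ ($Z = 150 \left(-35\right) = -5250$)
$\frac{Z - 31536}{-17273 - 40648} = \frac{-5250 - 31536}{-17273 - 40648} = - \frac{36786}{-57921} = \left(-36786\right) \left(- \frac{1}{57921}\right) = \frac{12262}{19307}$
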